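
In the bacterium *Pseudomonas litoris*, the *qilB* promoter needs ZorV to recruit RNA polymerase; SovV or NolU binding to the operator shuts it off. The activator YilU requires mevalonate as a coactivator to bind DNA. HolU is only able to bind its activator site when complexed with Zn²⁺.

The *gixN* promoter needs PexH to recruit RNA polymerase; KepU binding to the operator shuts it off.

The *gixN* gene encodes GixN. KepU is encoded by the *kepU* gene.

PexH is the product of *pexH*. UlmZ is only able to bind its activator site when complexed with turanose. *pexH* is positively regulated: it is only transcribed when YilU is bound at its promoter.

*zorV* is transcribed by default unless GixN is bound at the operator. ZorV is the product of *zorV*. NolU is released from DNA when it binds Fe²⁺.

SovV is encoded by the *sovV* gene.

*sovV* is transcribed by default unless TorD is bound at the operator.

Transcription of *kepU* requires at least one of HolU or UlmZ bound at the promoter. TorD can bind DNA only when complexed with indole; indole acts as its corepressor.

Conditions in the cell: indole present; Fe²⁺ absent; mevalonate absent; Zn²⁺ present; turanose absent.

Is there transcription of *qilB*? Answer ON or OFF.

OFF

Indole is present, so TorD is active.
With repressor TorD bound, *sovV* is not transcribed.
So SovV is not produced.
Fe²⁺ is absent, so NolU is active.
Zn²⁺ is present, so HolU is active.
Turanose is absent, so UlmZ is inactive.
Activator HolU is present, so *kepU* is transcribed.
So KepU is produced and active.
Mevalonate is absent, so YilU is inactive.
Required activator YilU is absent, so *pexH* is not transcribed.
So PexH is not produced.
With repressor KepU bound, *gixN* is not transcribed.
So GixN is not produced.
With no repressor bound, *zorV* is transcribed.
So ZorV is produced and active.
With repressor NolU bound, *qilB* is not transcribed.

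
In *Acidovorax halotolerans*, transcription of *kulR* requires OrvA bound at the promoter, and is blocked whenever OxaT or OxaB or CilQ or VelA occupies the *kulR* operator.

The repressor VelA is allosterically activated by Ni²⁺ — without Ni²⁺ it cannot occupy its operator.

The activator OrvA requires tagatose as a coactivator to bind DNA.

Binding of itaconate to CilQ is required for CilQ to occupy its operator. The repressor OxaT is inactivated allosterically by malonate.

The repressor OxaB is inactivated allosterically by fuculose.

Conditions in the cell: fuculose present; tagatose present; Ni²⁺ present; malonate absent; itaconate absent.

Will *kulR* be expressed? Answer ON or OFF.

OFF

Malonate is absent, so OxaT is active.
Fuculose is present, so OxaB is inactive.
Itaconate is absent, so CilQ is inactive.
Tagatose is present, so OrvA is active.
Ni²⁺ is present, so VelA is active.
With repressor OxaT bound, *kulR* is not transcribed.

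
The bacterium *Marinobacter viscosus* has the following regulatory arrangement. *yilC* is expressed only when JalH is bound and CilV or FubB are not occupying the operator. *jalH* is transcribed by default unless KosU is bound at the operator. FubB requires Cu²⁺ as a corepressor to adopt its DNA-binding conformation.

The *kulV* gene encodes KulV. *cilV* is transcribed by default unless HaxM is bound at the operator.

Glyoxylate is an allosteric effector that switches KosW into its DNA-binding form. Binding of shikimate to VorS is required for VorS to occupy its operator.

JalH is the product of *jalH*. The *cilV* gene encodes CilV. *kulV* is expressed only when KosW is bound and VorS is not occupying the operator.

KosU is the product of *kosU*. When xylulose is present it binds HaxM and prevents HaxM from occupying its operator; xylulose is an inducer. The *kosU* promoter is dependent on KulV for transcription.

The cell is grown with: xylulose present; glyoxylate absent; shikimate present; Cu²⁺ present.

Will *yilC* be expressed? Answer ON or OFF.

Xylulose is present, so HaxM is inactive.
With no repressor bound, *cilV* is transcribed.
So CilV is produced and active.
Cu²⁺ is present, so FubB is active.
Glyoxylate is absent, so KosW is inactive.
Shikimate is present, so VorS is active.
With repressor VorS bound, *kulV* is not transcribed.
So KulV is not produced.
Required activator KulV is absent, so *kosU* is not transcribed.
So KosU is not produced.
With no repressor bound, *jalH* is transcribed.
So JalH is produced and active.
With repressor CilV bound, *yilC* is not transcribed.

OFF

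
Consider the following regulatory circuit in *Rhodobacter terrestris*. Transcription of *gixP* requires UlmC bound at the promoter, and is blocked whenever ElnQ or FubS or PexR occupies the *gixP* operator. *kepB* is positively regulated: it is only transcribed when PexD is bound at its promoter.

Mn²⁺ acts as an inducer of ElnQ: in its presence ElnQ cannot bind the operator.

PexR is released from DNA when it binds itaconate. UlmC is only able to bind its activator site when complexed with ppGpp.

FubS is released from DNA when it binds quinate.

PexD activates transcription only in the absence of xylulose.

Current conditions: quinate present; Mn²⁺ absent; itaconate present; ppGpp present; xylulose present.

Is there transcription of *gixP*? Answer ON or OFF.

OFF

Mn²⁺ is absent, so ElnQ is active.
ppGpp is present, so UlmC is active.
Quinate is present, so FubS is inactive.
Itaconate is present, so PexR is inactive.
With repressor ElnQ bound, *gixP* is not transcribed.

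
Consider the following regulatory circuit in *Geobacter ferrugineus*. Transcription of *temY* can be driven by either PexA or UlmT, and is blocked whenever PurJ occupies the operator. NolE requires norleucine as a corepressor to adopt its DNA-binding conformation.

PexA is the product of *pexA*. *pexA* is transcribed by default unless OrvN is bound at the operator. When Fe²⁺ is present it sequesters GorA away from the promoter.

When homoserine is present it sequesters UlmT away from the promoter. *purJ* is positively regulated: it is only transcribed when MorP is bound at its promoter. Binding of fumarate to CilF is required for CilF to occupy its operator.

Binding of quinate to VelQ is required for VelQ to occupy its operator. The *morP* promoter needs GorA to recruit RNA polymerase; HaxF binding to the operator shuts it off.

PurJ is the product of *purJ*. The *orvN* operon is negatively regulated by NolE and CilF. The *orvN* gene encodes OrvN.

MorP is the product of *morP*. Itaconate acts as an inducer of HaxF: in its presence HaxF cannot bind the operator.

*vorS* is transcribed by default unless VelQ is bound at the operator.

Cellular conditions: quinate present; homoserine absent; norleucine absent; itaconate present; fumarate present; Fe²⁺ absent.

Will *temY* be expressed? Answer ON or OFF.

OFF

Norleucine is absent, so NolE is inactive.
Fumarate is present, so CilF is active.
With repressor CilF bound, *orvN* is not transcribed.
So OrvN is not produced.
With no repressor bound, *pexA* is transcribed.
So PexA is produced and active.
Homoserine is absent, so UlmT is active.
Itaconate is present, so HaxF is inactive.
Fe²⁺ is absent, so GorA is active.
No repressor is bound and GorA is active, so *morP* is transcribed.
So MorP is produced and active.
No repressor is bound and MorP is active, so *purJ* is transcribed.
So PurJ is produced and active.
With repressor PurJ bound, *temY* is not transcribed.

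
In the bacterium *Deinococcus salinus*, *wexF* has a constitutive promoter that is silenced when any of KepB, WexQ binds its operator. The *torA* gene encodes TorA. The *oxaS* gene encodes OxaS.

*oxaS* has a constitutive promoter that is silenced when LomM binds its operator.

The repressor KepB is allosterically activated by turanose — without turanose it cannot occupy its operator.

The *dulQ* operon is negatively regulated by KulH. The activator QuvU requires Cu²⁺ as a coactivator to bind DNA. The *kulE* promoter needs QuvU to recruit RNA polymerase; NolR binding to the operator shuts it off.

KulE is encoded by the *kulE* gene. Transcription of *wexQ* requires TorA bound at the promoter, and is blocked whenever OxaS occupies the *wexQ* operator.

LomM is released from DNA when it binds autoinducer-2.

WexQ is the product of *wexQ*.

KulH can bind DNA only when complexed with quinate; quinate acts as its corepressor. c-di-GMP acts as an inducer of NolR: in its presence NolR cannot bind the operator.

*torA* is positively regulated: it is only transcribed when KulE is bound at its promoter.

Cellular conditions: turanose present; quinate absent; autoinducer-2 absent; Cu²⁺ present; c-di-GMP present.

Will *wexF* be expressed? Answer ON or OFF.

Turanose is present, so KepB is active.
Autoinducer-2 is absent, so LomM is active.
With repressor LomM bound, *oxaS* is not transcribed.
So OxaS is not produced.
c-di-GMP is present, so NolR is inactive.
Cu²⁺ is present, so QuvU is active.
No repressor is bound and QuvU is active, so *kulE* is transcribed.
So KulE is produced and active.
No repressor is bound and KulE is active, so *torA* is transcribed.
So TorA is produced and active.
No repressor is bound and TorA is active, so *wexQ* is transcribed.
So WexQ is produced and active.
With repressor KepB bound, *wexF* is not transcribed.

OFF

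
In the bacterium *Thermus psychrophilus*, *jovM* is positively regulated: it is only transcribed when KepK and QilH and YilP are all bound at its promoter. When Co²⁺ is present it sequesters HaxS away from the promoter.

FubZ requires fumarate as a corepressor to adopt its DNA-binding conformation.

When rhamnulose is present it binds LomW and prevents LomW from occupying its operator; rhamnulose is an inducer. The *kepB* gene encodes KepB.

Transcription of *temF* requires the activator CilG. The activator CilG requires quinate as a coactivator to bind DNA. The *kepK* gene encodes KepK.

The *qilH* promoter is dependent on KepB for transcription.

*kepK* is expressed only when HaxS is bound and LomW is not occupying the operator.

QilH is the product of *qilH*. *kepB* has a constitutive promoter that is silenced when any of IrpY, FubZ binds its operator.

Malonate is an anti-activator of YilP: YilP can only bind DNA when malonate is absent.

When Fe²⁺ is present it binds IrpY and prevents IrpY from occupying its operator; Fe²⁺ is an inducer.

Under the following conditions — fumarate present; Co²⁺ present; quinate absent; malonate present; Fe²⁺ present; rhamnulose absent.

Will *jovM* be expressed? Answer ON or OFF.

Co²⁺ is present, so HaxS is inactive.
Rhamnulose is absent, so LomW is active.
With repressor LomW bound, *kepK* is not transcribed.
So KepK is not produced.
Fe²⁺ is present, so IrpY is inactive.
Fumarate is present, so FubZ is active.
With repressor FubZ bound, *kepB* is not transcribed.
So KepB is not produced.
Required activator KepB is absent, so *qilH* is not transcribed.
So QilH is not produced.
Malonate is present, so YilP is inactive.
Required activator KepK is absent, so *jovM* is not transcribed.

OFF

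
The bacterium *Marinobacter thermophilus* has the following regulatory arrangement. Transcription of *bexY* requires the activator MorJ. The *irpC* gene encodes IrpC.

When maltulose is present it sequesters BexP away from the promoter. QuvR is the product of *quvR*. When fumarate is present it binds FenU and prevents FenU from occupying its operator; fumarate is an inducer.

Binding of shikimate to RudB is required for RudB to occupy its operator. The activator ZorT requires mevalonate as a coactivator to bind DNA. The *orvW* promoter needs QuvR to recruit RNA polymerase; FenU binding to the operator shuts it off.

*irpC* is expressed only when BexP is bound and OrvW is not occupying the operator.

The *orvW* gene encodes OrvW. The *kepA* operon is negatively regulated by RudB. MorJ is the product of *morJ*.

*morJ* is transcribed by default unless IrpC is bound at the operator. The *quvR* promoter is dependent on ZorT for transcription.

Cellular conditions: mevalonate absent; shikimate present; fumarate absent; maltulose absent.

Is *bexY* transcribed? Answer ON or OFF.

OFF

Mevalonate is absent, so ZorT is inactive.
Required activator ZorT is absent, so *quvR* is not transcribed.
So QuvR is not produced.
Fumarate is absent, so FenU is active.
With repressor FenU bound, *orvW* is not transcribed.
So OrvW is not produced.
Maltulose is absent, so BexP is active.
No repressor is bound and BexP is active, so *irpC* is transcribed.
So IrpC is produced and active.
With repressor IrpC bound, *morJ* is not transcribed.
So MorJ is not produced.
Required activator MorJ is absent, so *bexY* is not transcribed.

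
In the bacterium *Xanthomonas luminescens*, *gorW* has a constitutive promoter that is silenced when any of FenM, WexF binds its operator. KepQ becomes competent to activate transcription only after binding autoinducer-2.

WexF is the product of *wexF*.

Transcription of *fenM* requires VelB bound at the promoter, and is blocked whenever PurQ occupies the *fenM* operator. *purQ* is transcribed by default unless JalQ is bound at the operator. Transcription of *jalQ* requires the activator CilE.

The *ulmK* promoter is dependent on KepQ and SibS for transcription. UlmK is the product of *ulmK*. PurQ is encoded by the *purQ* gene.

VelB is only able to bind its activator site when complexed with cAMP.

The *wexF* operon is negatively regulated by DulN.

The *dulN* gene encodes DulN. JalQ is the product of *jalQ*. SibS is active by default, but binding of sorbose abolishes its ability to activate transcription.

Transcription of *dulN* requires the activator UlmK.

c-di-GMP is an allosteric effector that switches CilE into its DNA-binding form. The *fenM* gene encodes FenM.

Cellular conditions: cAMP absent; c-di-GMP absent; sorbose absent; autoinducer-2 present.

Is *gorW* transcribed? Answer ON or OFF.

ON

cAMP is absent, so VelB is inactive.
c-di-GMP is absent, so CilE is inactive.
Required activator CilE is absent, so *jalQ* is not transcribed.
So JalQ is not produced.
With no repressor bound, *purQ* is transcribed.
So PurQ is produced and active.
With repressor PurQ bound, *fenM* is not transcribed.
So FenM is not produced.
Autoinducer-2 is present, so KepQ is active.
Sorbose is absent, so SibS is active.
No repressor is bound and KepQ and SibS are active, so *ulmK* is transcribed.
So UlmK is produced and active.
No repressor is bound and UlmK is active, so *dulN* is transcribed.
So DulN is produced and active.
With repressor DulN bound, *wexF* is not transcribed.
So WexF is not produced.
With no repressor bound, *gorW* is transcribed.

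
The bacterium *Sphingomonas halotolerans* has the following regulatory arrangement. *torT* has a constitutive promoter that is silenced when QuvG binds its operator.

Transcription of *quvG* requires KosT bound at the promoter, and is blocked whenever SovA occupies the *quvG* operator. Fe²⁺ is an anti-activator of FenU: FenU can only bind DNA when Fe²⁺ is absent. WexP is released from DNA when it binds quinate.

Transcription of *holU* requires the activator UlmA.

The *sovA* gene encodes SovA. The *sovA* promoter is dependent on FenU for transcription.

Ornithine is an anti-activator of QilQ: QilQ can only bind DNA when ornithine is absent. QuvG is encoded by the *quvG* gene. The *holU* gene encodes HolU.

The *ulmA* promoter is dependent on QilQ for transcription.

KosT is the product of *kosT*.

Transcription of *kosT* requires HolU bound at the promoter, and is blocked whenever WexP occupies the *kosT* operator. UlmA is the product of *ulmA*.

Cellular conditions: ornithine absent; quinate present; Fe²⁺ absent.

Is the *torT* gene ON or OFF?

Ornithine is absent, so QilQ is active.
No repressor is bound and QilQ is active, so *ulmA* is transcribed.
So UlmA is produced and active.
No repressor is bound and UlmA is active, so *holU* is transcribed.
So HolU is produced and active.
Quinate is present, so WexP is inactive.
No repressor is bound and HolU is active, so *kosT* is transcribed.
So KosT is produced and active.
Fe²⁺ is absent, so FenU is active.
No repressor is bound and FenU is active, so *sovA* is transcribed.
So SovA is produced and active.
With repressor SovA bound, *quvG* is not transcribed.
So QuvG is not produced.
With no repressor bound, *torT* is transcribed.

ON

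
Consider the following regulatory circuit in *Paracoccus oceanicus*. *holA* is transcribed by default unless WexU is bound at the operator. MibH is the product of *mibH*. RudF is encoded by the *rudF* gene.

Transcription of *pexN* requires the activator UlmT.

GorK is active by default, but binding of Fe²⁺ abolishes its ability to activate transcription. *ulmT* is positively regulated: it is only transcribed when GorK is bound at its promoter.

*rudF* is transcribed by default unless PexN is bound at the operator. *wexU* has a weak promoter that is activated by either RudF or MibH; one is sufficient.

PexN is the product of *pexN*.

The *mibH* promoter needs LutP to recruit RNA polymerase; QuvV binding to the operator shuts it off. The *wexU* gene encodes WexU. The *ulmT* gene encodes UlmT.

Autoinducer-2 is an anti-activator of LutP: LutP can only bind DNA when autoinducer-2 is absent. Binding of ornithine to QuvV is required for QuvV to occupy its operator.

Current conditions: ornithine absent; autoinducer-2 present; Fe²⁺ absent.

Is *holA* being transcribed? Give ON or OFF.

Fe²⁺ is absent, so GorK is active.
No repressor is bound and GorK is active, so *ulmT* is transcribed.
So UlmT is produced and active.
No repressor is bound and UlmT is active, so *pexN* is transcribed.
So PexN is produced and active.
With repressor PexN bound, *rudF* is not transcribed.
So RudF is not produced.
Ornithine is absent, so QuvV is inactive.
Autoinducer-2 is present, so LutP is inactive.
Required activator LutP is absent, so *mibH* is not transcribed.
So MibH is not produced.
No activator is available at the *wexU* promoter, so *wexU* is not transcribed.
So WexU is not produced.
With no repressor bound, *holA* is transcribed.

ON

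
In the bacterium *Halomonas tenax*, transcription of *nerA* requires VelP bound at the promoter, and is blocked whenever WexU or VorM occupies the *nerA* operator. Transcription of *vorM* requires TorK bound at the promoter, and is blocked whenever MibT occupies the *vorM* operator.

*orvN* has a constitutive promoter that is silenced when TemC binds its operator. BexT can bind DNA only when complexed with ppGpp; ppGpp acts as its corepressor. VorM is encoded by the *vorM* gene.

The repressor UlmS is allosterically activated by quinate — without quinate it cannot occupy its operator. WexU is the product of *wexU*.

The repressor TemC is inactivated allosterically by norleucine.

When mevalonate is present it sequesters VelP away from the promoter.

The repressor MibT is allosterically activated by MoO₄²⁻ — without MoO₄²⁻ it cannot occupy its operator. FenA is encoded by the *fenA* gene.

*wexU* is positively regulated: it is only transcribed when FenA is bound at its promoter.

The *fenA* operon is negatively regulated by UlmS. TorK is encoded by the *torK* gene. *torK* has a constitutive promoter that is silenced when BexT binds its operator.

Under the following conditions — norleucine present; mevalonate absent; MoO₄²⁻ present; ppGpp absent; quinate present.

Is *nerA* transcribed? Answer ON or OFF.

Quinate is present, so UlmS is active.
With repressor UlmS bound, *fenA* is not transcribed.
So FenA is not produced.
Required activator FenA is absent, so *wexU* is not transcribed.
So WexU is not produced.
Mevalonate is absent, so VelP is active.
MoO₄²⁻ is present, so MibT is active.
ppGpp is absent, so BexT is inactive.
With no repressor bound, *torK* is transcribed.
So TorK is produced and active.
With repressor MibT bound, *vorM* is not transcribed.
So VorM is not produced.
No repressor is bound and VelP is active, so *nerA* is transcribed.

ON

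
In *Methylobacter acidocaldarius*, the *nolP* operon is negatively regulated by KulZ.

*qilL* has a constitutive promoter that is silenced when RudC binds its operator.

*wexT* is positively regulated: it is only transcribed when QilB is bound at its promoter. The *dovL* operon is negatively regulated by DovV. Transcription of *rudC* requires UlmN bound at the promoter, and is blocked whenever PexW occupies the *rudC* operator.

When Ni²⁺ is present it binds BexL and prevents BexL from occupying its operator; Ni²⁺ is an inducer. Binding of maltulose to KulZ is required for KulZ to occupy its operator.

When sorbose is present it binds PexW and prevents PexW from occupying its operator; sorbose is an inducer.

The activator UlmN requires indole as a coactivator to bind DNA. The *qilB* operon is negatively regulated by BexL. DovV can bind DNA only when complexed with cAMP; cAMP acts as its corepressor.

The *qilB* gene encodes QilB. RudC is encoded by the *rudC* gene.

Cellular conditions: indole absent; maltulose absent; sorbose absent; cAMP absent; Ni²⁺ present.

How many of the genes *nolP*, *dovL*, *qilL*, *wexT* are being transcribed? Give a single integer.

Maltulose is absent, so KulZ is inactive.
With no repressor bound, *nolP* is transcribed.
→ *nolP* is ON.
cAMP is absent, so DovV is inactive.
With no repressor bound, *dovL* is transcribed.
→ *dovL* is ON.
Indole is absent, so UlmN is inactive.
Sorbose is absent, so PexW is active.
With repressor PexW bound, *rudC* is not transcribed.
So RudC is not produced.
With no repressor bound, *qilL* is transcribed.
→ *qilL* is ON.
Ni²⁺ is present, so BexL is inactive.
With no repressor bound, *qilB* is transcribed.
So QilB is produced and active.
No repressor is bound and QilB is active, so *wexT* is transcribed.
→ *wexT* is ON.
4 of the 4 genes are transcribed.

4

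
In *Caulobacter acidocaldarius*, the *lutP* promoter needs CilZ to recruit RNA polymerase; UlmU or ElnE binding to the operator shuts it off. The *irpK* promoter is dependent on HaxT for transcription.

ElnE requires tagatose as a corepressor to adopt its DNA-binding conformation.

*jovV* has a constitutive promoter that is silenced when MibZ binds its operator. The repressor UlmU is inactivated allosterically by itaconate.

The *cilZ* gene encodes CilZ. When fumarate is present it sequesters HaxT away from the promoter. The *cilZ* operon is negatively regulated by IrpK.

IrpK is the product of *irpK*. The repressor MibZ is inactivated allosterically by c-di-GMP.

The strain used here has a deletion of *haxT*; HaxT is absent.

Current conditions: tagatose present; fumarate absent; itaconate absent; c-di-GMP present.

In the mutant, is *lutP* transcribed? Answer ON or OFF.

OFF

HaxT is non-functional in this strain, so it has no effect.
Required activator HaxT is absent, so *irpK* is not transcribed.
So IrpK is not produced.
With no repressor bound, *cilZ* is transcribed.
So CilZ is produced and active.
Itaconate is absent, so UlmU is active.
Tagatose is present, so ElnE is active.
With repressor UlmU bound, *lutP* is not transcribed.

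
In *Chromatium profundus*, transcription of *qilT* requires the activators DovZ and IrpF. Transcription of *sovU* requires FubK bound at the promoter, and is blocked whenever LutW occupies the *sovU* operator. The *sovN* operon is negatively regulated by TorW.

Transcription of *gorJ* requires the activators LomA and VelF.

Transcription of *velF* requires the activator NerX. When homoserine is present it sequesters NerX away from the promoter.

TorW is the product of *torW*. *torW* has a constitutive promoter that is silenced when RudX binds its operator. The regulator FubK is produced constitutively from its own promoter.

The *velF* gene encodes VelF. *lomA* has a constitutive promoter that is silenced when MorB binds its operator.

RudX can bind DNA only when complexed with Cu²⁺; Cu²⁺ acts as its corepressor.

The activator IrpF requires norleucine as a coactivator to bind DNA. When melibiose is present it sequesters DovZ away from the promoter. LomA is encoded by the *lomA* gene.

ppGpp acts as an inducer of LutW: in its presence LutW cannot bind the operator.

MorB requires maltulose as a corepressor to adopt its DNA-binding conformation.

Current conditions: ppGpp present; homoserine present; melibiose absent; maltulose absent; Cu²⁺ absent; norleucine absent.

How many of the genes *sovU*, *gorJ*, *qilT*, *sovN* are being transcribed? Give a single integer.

FubK is produced constitutively and is active.
ppGpp is present, so LutW is inactive.
No repressor is bound and FubK is active, so *sovU* is transcribed.
→ *sovU* is ON.
Maltulose is absent, so MorB is inactive.
With no repressor bound, *lomA* is transcribed.
So LomA is produced and active.
Homoserine is present, so NerX is inactive.
Required activator NerX is absent, so *velF* is not transcribed.
So VelF is not produced.
Required activator VelF is absent, so *gorJ* is not transcribed.
→ *gorJ* is OFF.
Melibiose is absent, so DovZ is active.
Norleucine is absent, so IrpF is inactive.
Required activator IrpF is absent, so *qilT* is not transcribed.
→ *qilT* is OFF.
Cu²⁺ is absent, so RudX is inactive.
With no repressor bound, *torW* is transcribed.
So TorW is produced and active.
With repressor TorW bound, *sovN* is not transcribed.
→ *sovN* is OFF.
1 of the 4 genes is transcribed.

1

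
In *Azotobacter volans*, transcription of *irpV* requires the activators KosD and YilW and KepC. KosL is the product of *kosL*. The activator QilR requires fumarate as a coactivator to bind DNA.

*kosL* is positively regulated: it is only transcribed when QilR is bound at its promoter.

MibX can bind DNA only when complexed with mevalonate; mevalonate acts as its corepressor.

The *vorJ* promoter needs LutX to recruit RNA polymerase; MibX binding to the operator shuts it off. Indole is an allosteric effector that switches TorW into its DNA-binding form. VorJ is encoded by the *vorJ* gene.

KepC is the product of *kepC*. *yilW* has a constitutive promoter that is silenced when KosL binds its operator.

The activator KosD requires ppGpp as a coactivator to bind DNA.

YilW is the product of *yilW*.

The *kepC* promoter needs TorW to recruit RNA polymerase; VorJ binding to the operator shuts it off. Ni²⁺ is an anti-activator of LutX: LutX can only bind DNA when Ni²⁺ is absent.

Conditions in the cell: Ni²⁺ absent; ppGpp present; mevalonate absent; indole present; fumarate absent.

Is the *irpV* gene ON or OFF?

OFF

ppGpp is present, so KosD is active.
Fumarate is absent, so QilR is inactive.
Required activator QilR is absent, so *kosL* is not transcribed.
So KosL is not produced.
With no repressor bound, *yilW* is transcribed.
So YilW is produced and active.
Indole is present, so TorW is active.
Ni²⁺ is absent, so LutX is active.
Mevalonate is absent, so MibX is inactive.
No repressor is bound and LutX is active, so *vorJ* is transcribed.
So VorJ is produced and active.
With repressor VorJ bound, *kepC* is not transcribed.
So KepC is not produced.
Required activator KepC is absent, so *irpV* is not transcribed.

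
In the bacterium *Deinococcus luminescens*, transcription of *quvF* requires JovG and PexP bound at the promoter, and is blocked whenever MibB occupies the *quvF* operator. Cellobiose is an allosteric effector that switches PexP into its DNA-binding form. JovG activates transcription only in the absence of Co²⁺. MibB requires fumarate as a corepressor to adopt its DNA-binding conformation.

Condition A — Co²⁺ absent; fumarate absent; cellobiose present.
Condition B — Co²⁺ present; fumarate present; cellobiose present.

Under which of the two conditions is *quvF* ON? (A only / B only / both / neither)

Condition A:
Co²⁺ is absent, so JovG is active.
Fumarate is absent, so MibB is inactive.
Cellobiose is present, so PexP is active.
No repressor is bound and JovG and PexP are active, so *quvF* is transcribed.
→ *quvF* is ON in A.
Condition B:
Co²⁺ is present, so JovG is inactive.
Fumarate is present, so MibB is active.
Cellobiose is present, so PexP is active.
With repressor MibB bound, *quvF* is not transcribed.
→ *quvF* is OFF in B.

A only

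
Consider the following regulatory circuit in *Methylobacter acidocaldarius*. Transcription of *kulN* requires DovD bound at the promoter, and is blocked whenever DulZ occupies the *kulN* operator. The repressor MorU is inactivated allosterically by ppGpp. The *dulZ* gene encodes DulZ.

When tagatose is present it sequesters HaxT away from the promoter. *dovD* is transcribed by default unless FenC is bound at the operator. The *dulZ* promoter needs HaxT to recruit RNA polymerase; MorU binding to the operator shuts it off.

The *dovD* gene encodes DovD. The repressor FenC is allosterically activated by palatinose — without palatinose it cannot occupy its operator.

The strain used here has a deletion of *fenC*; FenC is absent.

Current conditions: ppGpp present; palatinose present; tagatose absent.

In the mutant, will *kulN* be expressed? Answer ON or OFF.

FenC is non-functional in this strain, so it has no effect.
With no repressor bound, *dovD* is transcribed.
So DovD is produced and active.
ppGpp is present, so MorU is inactive.
Tagatose is absent, so HaxT is active.
No repressor is bound and HaxT is active, so *dulZ* is transcribed.
So DulZ is produced and active.
With repressor DulZ bound, *kulN* is not transcribed.

OFF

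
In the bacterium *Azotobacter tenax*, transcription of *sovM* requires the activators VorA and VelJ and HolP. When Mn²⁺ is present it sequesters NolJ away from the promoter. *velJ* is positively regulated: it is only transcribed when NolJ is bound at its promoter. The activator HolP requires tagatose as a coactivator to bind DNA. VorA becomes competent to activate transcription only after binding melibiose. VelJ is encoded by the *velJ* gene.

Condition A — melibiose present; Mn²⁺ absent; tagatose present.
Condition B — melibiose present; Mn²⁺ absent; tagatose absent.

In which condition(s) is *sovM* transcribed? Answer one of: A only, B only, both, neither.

Condition A:
Melibiose is present, so VorA is active.
Mn²⁺ is absent, so NolJ is active.
No repressor is bound and NolJ is active, so *velJ* is transcribed.
So VelJ is produced and active.
Tagatose is present, so HolP is active.
No repressor is bound and VorA and VelJ and HolP are active, so *sovM* is transcribed.
→ *sovM* is ON in A.
Condition B:
Melibiose is present, so VorA is active.
Mn²⁺ is absent, so NolJ is active.
No repressor is bound and NolJ is active, so *velJ* is transcribed.
So VelJ is produced and active.
Tagatose is absent, so HolP is inactive.
Required activator HolP is absent, so *sovM* is not transcribed.
→ *sovM* is OFF in B.

A only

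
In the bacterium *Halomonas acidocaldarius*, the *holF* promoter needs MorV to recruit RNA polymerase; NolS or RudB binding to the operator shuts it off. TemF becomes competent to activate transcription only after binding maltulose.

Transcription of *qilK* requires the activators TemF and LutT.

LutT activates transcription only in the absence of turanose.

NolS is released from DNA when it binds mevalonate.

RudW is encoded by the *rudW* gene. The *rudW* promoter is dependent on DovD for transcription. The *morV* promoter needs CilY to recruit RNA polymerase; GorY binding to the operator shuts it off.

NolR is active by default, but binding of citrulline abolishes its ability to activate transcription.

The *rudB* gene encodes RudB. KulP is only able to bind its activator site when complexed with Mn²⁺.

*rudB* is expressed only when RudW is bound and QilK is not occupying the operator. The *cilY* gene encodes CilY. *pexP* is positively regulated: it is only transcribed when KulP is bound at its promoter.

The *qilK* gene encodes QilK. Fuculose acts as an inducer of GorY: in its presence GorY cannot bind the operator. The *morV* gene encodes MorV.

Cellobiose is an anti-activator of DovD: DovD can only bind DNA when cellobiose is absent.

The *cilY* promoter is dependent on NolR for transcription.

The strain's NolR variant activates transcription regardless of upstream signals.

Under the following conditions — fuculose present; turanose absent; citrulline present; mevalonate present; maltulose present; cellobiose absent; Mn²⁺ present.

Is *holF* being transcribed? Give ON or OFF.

Fuculose is present, so GorY is inactive.
NolR is constitutively active in this strain.
No repressor is bound and NolR is active, so *cilY* is transcribed.
So CilY is produced and active.
No repressor is bound and CilY is active, so *morV* is transcribed.
So MorV is produced and active.
Mevalonate is present, so NolS is inactive.
Cellobiose is absent, so DovD is active.
No repressor is bound and DovD is active, so *rudW* is transcribed.
So RudW is produced and active.
Maltulose is present, so TemF is active.
Turanose is absent, so LutT is active.
No repressor is bound and TemF and LutT are active, so *qilK* is transcribed.
So QilK is produced and active.
With repressor QilK bound, *rudB* is not transcribed.
So RudB is not produced.
No repressor is bound and MorV is active, so *holF* is transcribed.

ON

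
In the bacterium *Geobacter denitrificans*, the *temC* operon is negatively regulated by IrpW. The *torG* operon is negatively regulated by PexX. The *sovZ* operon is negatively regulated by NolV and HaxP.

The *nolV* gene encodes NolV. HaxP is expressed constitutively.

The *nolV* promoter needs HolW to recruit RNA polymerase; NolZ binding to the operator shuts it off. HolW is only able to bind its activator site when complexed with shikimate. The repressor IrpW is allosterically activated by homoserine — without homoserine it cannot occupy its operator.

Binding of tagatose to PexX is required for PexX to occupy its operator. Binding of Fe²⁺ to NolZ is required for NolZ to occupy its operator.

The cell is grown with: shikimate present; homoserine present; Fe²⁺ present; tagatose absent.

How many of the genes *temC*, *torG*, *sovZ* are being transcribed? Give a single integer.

Homoserine is present, so IrpW is active.
With repressor IrpW bound, *temC* is not transcribed.
→ *temC* is OFF.
Tagatose is absent, so PexX is inactive.
With no repressor bound, *torG* is transcribed.
→ *torG* is ON.
Fe²⁺ is present, so NolZ is active.
Shikimate is present, so HolW is active.
With repressor NolZ bound, *nolV* is not transcribed.
So NolV is not produced.
HaxP is produced constitutively and is active.
With repressor HaxP bound, *sovZ* is not transcribed.
→ *sovZ* is OFF.
1 of the 3 genes is transcribed.

1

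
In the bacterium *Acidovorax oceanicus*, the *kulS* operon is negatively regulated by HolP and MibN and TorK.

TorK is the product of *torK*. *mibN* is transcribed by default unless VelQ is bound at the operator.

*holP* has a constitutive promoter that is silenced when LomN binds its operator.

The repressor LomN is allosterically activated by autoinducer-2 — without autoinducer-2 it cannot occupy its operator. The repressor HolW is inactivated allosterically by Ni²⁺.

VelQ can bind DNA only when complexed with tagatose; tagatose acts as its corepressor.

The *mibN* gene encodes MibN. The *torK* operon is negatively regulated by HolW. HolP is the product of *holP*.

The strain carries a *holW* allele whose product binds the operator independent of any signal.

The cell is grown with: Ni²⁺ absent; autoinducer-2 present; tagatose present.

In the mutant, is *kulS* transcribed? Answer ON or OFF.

ON

Autoinducer-2 is present, so LomN is active.
With repressor LomN bound, *holP* is not transcribed.
So HolP is not produced.
Tagatose is present, so VelQ is active.
With repressor VelQ bound, *mibN* is not transcribed.
So MibN is not produced.
HolW is constitutively active in this strain.
With repressor HolW bound, *torK* is not transcribed.
So TorK is not produced.
With no repressor bound, *kulS* is transcribed.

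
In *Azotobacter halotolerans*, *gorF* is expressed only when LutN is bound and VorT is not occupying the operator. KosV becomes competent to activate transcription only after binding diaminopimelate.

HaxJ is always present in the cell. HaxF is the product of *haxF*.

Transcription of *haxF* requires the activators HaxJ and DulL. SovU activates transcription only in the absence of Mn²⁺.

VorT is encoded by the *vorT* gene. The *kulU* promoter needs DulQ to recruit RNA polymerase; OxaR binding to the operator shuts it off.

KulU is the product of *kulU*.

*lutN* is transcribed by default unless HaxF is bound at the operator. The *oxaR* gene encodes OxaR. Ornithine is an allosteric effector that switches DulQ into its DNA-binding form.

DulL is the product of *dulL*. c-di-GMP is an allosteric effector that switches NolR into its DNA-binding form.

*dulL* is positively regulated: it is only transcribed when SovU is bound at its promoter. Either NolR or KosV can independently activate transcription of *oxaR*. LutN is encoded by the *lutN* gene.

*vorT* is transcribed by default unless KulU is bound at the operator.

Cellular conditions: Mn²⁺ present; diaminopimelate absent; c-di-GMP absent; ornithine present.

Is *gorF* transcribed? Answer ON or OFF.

HaxJ is produced constitutively and is active.
Mn²⁺ is present, so SovU is inactive.
Required activator SovU is absent, so *dulL* is not transcribed.
So DulL is not produced.
Required activator DulL is absent, so *haxF* is not transcribed.
So HaxF is not produced.
With no repressor bound, *lutN* is transcribed.
So LutN is produced and active.
Ornithine is present, so DulQ is active.
c-di-GMP is absent, so NolR is inactive.
Diaminopimelate is absent, so KosV is inactive.
No activator is available at the *oxaR* promoter, so *oxaR* is not transcribed.
So OxaR is not produced.
No repressor is bound and DulQ is active, so *kulU* is transcribed.
So KulU is produced and active.
With repressor KulU bound, *vorT* is not transcribed.
So VorT is not produced.
No repressor is bound and LutN is active, so *gorF* is transcribed.

ON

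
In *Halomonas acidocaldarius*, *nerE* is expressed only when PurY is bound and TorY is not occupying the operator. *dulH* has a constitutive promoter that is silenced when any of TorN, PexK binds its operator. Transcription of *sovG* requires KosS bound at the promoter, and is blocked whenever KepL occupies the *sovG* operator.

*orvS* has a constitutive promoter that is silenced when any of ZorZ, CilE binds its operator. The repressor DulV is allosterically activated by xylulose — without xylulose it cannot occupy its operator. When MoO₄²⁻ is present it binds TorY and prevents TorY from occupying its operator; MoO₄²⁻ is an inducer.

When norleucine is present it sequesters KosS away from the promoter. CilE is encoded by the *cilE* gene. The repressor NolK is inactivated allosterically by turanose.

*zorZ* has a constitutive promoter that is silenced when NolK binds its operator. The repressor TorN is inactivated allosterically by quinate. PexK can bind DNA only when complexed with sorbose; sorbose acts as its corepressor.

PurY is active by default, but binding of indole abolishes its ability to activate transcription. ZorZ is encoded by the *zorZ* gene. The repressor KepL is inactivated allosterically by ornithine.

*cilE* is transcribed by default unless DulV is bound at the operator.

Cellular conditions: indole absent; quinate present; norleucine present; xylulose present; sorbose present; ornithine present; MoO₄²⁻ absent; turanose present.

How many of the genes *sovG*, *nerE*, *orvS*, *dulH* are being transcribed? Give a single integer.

Norleucine is present, so KosS is inactive.
Ornithine is present, so KepL is inactive.
Required activator KosS is absent, so *sovG* is not transcribed.
→ *sovG* is OFF.
Indole is absent, so PurY is active.
MoO₄²⁻ is absent, so TorY is active.
With repressor TorY bound, *nerE* is not transcribed.
→ *nerE* is OFF.
Turanose is present, so NolK is inactive.
With no repressor bound, *zorZ* is transcribed.
So ZorZ is produced and active.
Xylulose is present, so DulV is active.
With repressor DulV bound, *cilE* is not transcribed.
So CilE is not produced.
With repressor ZorZ bound, *orvS* is not transcribed.
→ *orvS* is OFF.
Quinate is present, so TorN is inactive.
Sorbose is present, so PexK is active.
With repressor PexK bound, *dulH* is not transcribed.
→ *dulH* is OFF.
0 of the 4 genes are transcribed.

0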